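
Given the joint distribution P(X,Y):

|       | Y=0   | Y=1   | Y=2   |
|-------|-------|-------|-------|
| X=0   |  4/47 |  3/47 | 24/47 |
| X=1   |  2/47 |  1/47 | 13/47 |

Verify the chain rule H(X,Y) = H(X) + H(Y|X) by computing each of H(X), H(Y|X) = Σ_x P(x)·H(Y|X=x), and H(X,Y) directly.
H(X) = 0.9252 bits, H(Y|X) = 0.9506 bits, H(X,Y) = 1.8759 bits

Marginal of X (row sums):
  P(X=0) = 4/47 + 3/47 + 24/47 = 31/47
  P(X=1) = 2/47 + 1/47 + 13/47 = 16/47
H(X) = -[(31/47)·log₂(31/47) + (16/47)·log₂(16/47)]
  = 0.39600 + 0.52922 = 0.9252 bits

H(Y|X) = Σ_x P(x)·H(Y|X=x):
  X=0: P(X=0) = 31/47, P(Y|X=0) = (4/31, 3/31, 24/31) → H(Y|X=0) = 0.99310
  X=1: P(X=1) = 16/47, P(Y|X=1) = (1/8, 1/16, 13/16) → H(Y|X=1) = 0.86839
H(Y|X) = (31/47)·0.99310 + (16/47)·0.86839 = 0.9506 bits

H(X,Y) = -Σ_{x,y} P(x,y) log₂ P(x,y). Per-cell terms -P(x,y)·log₂P(x,y):
  X=0: 0.30252, 0.25338, 0.49513
  X=1: 0.19381, 0.11818, 0.51285
Sum of the 6 terms: H(X,Y) = 1.8759 bits

Chain rule check:
  H(X) + H(Y|X) = 0.9252 + 0.9506 = 1.8758 bits
  H(X,Y) = 1.8759 bits
✓ Chain rule verified (Δ = 0.0001 is 4-dp rounding noise: each of the three values was rounded independently).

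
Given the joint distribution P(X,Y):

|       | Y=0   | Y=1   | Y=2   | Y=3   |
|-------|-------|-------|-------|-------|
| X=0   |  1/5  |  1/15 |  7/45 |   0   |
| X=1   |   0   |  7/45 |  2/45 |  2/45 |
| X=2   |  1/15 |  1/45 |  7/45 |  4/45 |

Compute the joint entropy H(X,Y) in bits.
3.0698 bits

H(X,Y) = -Σ_{x,y} P(x,y) log₂ P(x,y). Per-cell terms -P(x,y)·log₂P(x,y):
  X=0: 0.4644, 0.2605, 0.4176, 0.0000
  X=1: 0.0000, 0.4176, 0.1996, 0.1996
  X=2: 0.2605, 0.1220, 0.4176, 0.3104
  (cells with P = 0 contribute 0)
Sum of the 12 terms: H(X,Y) = 3.0698 bits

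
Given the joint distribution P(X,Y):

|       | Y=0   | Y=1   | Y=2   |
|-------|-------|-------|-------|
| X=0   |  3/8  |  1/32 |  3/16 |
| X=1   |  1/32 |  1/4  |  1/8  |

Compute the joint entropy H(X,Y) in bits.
2.1710 bits

H(X,Y) = -Σ_{x,y} P(x,y) log₂ P(x,y). Per-cell terms -P(x,y)·log₂P(x,y):
  X=0: 0.53064, 0.15625, 0.45282
  X=1: 0.15625, 0.50000, 0.37500
Sum of the 6 terms: H(X,Y) = 2.1710 bits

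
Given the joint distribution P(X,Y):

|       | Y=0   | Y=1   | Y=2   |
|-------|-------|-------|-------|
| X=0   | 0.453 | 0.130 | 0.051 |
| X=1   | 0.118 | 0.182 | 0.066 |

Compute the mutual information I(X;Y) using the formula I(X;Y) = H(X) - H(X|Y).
0.1065 bits

I(X;Y) = H(X) - H(X|Y)

Marginal of X (row sums):
  P(X=0) = 0.453 + 0.130 + 0.051 = 0.634
  P(X=1) = 0.118 + 0.182 + 0.066 = 0.366
H(X) = -[0.634·log₂(0.634) + 0.366·log₂(0.366)]
  = 0.41682 + 0.53073 = 0.94755 bits

Marginal of Y (column sums):
  P(Y=0) = 0.453 + 0.118 = 0.571
  P(Y=1) = 0.130 + 0.182 = 0.312
  P(Y=2) = 0.051 + 0.066 = 0.117
H(X|Y) = Σ_y P(y)·H(X|Y=y):
  Y=0: P(Y=0) = 0.571, P(X|Y=0) = (453/571, 118/571) → H(X|Y=0) = 0.73504
  Y=1: P(Y=1) = 0.312, P(X|Y=1) = (5/12, 7/12) → H(X|Y=1) = 0.97987
  Y=2: P(Y=2) = 0.117, P(X|Y=2) = (17/39, 22/39) → H(X|Y=2) = 0.98811
H(X|Y) = 0.571·0.73504 + 0.312·0.97987 + 0.117·0.98811 = 0.84104 bits

I(X;Y) = H(X) - H(X|Y) = 0.94755 - 0.84104 = 0.1065 bits

Cross-check via I(X;Y) = H(X) + H(Y) - H(X,Y): computing H(Y) from the column sums and H(X,Y) from the 6 cells in the same way gives H(Y) = 1.34806 bits and H(X,Y) = 2.18910 bits, so
I(X;Y) = 0.94755 + 1.34806 - 2.18910 = 0.1065 bits ✓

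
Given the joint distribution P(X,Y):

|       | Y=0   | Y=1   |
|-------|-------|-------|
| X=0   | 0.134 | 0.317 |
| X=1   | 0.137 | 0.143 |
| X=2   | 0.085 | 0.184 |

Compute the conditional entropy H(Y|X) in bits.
0.9179 bits

H(Y|X) = H(X,Y) - H(X)

H(X,Y) = -Σ_{x,y} P(x,y) log₂ P(x,y). Per-cell terms -P(x,y)·log₂P(x,y):
  X=0: 0.3886, 0.5254
  X=1: 0.3929, 0.4012
  X=2: 0.3023, 0.4494
Sum of the 6 terms: H(X,Y) = 2.4598 bits

Marginal of X (row sums):
  P(X=0) = 0.134 + 0.317 = 0.451
  P(X=1) = 0.137 + 0.143 = 0.280
  P(X=2) = 0.085 + 0.184 = 0.269
H(X) = -[0.451·log₂(0.451) + 0.280·log₂(0.280) + 0.269·log₂(0.269)]
  = 0.5181 + 0.5142 + 0.5096 = 1.5419 bits

H(Y|X) = H(X,Y) - H(X) = 2.4598 - 1.5419 = 0.9179 bits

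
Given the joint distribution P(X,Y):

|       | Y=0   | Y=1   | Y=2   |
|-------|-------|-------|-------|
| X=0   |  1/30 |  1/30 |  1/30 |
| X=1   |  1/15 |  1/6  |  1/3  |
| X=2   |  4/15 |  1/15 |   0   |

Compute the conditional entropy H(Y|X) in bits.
1.1544 bits

H(Y|X) = H(X,Y) - H(X)

H(X,Y) = -Σ_{x,y} P(x,y) log₂ P(x,y). Per-cell terms -P(x,y)·log₂P(x,y):
  X=0: 0.163563, 0.163563, 0.163563
  X=1: 0.260459, 0.430827, 0.528321
  X=2: 0.508504, 0.260459, 0.000000
  (cells with P = 0 contribute 0)
Sum of the 9 terms: H(X,Y) = 2.47926 bits

Marginal of X (row sums):
  P(X=0) = 1/30 + 1/30 + 1/30 = 1/10
  P(X=1) = 1/15 + 1/6 + 1/3 = 17/30
  P(X=2) = 4/15 + 1/15 + 0 = 1/3
H(X) = -[(1/10)·log₂(1/10) + (17/30)·log₂(17/30) + (1/3)·log₂(1/3)]
  = 0.332193 + 0.464342 + 0.528321 = 1.32486 bits

H(Y|X) = H(X,Y) - H(X) = 2.47926 - 1.32486 = 1.1544 bits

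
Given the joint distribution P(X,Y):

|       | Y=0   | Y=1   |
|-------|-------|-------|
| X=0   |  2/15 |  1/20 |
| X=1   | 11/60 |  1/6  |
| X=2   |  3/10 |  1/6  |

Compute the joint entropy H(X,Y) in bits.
2.4351 bits

H(X,Y) = -Σ_{x,y} P(x,y) log₂ P(x,y). Per-cell terms -P(x,y)·log₂P(x,y):
  X=0: 0.3876, 0.2161
  X=1: 0.4487, 0.4308
  X=2: 0.5211, 0.4308
Sum of the 6 terms: H(X,Y) = 2.4351 bits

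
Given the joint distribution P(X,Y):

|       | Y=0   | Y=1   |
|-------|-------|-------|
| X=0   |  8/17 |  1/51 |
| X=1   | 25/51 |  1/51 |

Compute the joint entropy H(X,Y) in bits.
1.2384 bits

H(X,Y) = -Σ_{x,y} P(x,y) log₂ P(x,y). Per-cell terms -P(x,y)·log₂P(x,y):
  X=0: 0.51175, 0.11122
  X=1: 0.50420, 0.11122
Sum of the 4 terms: H(X,Y) = 1.2384 bits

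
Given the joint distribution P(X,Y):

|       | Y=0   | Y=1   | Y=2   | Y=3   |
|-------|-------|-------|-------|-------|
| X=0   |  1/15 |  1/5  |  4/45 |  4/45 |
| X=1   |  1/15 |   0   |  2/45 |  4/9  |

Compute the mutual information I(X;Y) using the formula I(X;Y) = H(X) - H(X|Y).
0.3886 bits

I(X;Y) = H(X) - H(X|Y)

Marginal of X (row sums):
  P(X=0) = 1/15 + 1/5 + 4/45 + 4/45 = 4/9
  P(X=1) = 1/15 + 0 + 2/45 + 4/9 = 5/9
H(X) = -[(4/9)·log₂(4/9) + (5/9)·log₂(5/9)]
  = 0.51997 + 0.47111 = 0.9911 bits

Marginal of Y (column sums):
  P(Y=0) = 1/15 + 1/15 = 2/15
  P(Y=1) = 1/5 + 0 = 1/5
  P(Y=2) = 4/45 + 2/45 = 2/15
  P(Y=3) = 4/45 + 4/9 = 8/15
H(X|Y) = Σ_y P(y)·H(X|Y=y):
  Y=0: P(Y=0) = 2/15, P(X|Y=0) = (1/2, 1/2) → H(X|Y=0) = 1.00000
  Y=1: P(Y=1) = 1/5, P(X|Y=1) = (1, 0) → H(X|Y=1) = 0.00000
  Y=2: P(Y=2) = 2/15, P(X|Y=2) = (2/3, 1/3) → H(X|Y=2) = 0.91830
  Y=3: P(Y=3) = 8/15, P(X|Y=3) = (1/6, 5/6) → H(X|Y=3) = 0.65002
H(X|Y) = (2/15)·1.00000 + (1/5)·0.00000 + (2/15)·0.91830 + (8/15)·0.65002 = 0.6025 bits

I(X;Y) = H(X) - H(X|Y) = 0.9911 - 0.6025 = 0.3886 bits

Cross-check via I(X;Y) = H(X) + H(Y) - H(X,Y): computing H(Y) from the column sums and H(X,Y) from the 8 cells in the same way gives H(Y) = 1.7232 bits and H(X,Y) = 2.3257 bits, so
I(X;Y) = 0.9911 + 1.7232 - 2.3257 = 0.3886 bits ✓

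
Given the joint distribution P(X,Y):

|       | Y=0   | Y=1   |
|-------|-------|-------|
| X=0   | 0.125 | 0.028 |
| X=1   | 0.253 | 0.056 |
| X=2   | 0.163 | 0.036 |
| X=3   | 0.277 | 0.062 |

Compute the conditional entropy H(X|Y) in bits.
1.9305 bits

H(X|Y) = H(X,Y) - H(Y)

H(X,Y) = -Σ_{x,y} P(x,y) log₂ P(x,y). Per-cell terms -P(x,y)·log₂P(x,y):
  X=0: 0.37500, 0.14444
  X=1: 0.50165, 0.23287
  X=2: 0.42658, 0.17265
  X=3: 0.51302, 0.24872
Sum of the 8 terms: H(X,Y) = 2.6149 bits

Marginal of Y (column sums):
  P(Y=0) = 0.125 + 0.253 + 0.163 + 0.277 = 0.818
  P(Y=1) = 0.028 + 0.056 + 0.036 + 0.062 = 0.182
H(Y) = -[0.818·log₂(0.818) + 0.182·log₂(0.182)]
  = 0.23708 + 0.44735 = 0.6844 bits

H(X|Y) = H(X,Y) - H(Y) = 2.6149 - 0.6844 = 1.9305 bits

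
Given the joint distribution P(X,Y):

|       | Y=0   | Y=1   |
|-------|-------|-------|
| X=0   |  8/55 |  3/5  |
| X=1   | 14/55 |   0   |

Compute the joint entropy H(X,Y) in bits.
1.3492 bits

H(X,Y) = -Σ_{x,y} P(x,y) log₂ P(x,y). Per-cell terms -P(x,y)·log₂P(x,y):
  X=0: 0.40456, 0.44218
  X=1: 0.50247, 0.00000
  (cells with P = 0 contribute 0)
Sum of the 4 terms: H(X,Y) = 1.3492 bits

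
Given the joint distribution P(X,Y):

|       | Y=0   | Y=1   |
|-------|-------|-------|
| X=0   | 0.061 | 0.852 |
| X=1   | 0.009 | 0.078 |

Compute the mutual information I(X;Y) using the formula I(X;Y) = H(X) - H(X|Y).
0.0011 bits

I(X;Y) = H(X) - H(X|Y)

Marginal of X (row sums):
  P(X=0) = 0.061 + 0.852 = 0.913
  P(X=1) = 0.009 + 0.078 = 0.087
H(X) = -[0.913·log₂(0.913) + 0.087·log₂(0.087)]
  = 0.1199 + 0.3065 = 0.4264 bits

Marginal of Y (column sums):
  P(Y=0) = 0.061 + 0.009 = 0.070
  P(Y=1) = 0.852 + 0.078 = 0.930
H(X|Y) = Σ_y P(y)·H(X|Y=y):
  Y=0: P(Y=0) = 0.070, P(X|Y=0) = (61/70, 9/70) → H(X|Y=0) = 0.5535
  Y=1: P(Y=1) = 0.930, P(X|Y=1) = (142/155, 13/155) → H(X|Y=1) = 0.4157
H(X|Y) = 0.070·0.5535 + 0.930·0.4157 = 0.4253 bits

I(X;Y) = H(X) - H(X|Y) = 0.4264 - 0.4253 = 0.0011 bits

Cross-check via I(X;Y) = H(X) + H(Y) - H(X,Y): computing H(Y) from the column sums and H(X,Y) from the 4 cells in the same way gives H(Y) = 0.3659 bits and H(X,Y) = 0.7912 bits, so
I(X;Y) = 0.4264 + 0.3659 - 0.7912 = 0.0011 bits ✓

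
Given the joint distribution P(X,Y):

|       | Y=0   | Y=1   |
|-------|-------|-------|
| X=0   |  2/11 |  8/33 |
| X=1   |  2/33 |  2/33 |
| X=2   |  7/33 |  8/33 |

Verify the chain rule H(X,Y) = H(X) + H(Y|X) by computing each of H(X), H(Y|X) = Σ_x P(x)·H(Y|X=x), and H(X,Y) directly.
H(X) = 1.4109 bits, H(Y|X) = 0.9923 bits, H(X,Y) = 2.4031 bits

Marginal of X (row sums):
  P(X=0) = 2/11 + 8/33 = 14/33
  P(X=1) = 2/33 + 2/33 = 4/33
  P(X=2) = 7/33 + 8/33 = 5/11
H(X) = -[(14/33)·log₂(14/33) + (4/33)·log₂(4/33) + (5/11)·log₂(5/11)]
  = 0.52480 + 0.36902 + 0.51705 = 1.4109 bits

H(Y|X) = Σ_x P(x)·H(Y|X=x):
  X=0: P(X=0) = 14/33, P(Y|X=0) = (3/7, 4/7) → H(Y|X=0) = 0.98523
  X=1: P(X=1) = 4/33, P(Y|X=1) = (1/2, 1/2) → H(Y|X=1) = 1.00000
  X=2: P(X=2) = 5/11, P(Y|X=2) = (7/15, 8/15) → H(Y|X=2) = 0.99679
H(Y|X) = (14/33)·0.98523 + (4/33)·1.00000 + (5/11)·0.99679 = 0.9923 bits

H(X,Y) = -Σ_{x,y} P(x,y) log₂ P(x,y). Per-cell terms -P(x,y)·log₂P(x,y):
  X=0: 0.44717, 0.49561
  X=1: 0.24511, 0.24511
  X=2: 0.47452, 0.49561
Sum of the 6 terms: H(X,Y) = 2.4031 bits

Chain rule check:
  H(X) + H(Y|X) = 1.4109 + 0.9923 = 2.4032 bits
  H(X,Y) = 2.4031 bits
✓ Chain rule verified (Δ = 0.0001 is 4-dp rounding noise: each of the three values was rounded independently).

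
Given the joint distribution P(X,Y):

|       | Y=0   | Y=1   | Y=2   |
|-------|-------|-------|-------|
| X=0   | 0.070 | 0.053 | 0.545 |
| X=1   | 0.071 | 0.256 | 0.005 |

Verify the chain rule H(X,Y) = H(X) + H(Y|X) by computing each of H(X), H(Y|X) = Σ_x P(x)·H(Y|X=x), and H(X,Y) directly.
H(X) = 0.9170 bits, H(Y|X) = 0.8658 bits, H(X,Y) = 1.7828 bits

Marginal of X (row sums):
  P(X=0) = 0.070 + 0.053 + 0.545 = 0.668
  P(X=1) = 0.071 + 0.256 + 0.005 = 0.332
H(X) = -[0.668·log₂(0.668) + 0.332·log₂(0.332)]
  = 0.38883 + 0.52813 = 0.9170 bits

H(Y|X) = Σ_x P(x)·H(Y|X=x):
  X=0: P(X=0) = 0.668, P(Y|X=0) = (35/334, 53/668, 545/668) → H(Y|X=0) = 0.87062
  X=1: P(X=1) = 0.332, P(Y|X=1) = (71/332, 64/83, 5/332) → H(Y|X=1) = 0.85624
H(Y|X) = 0.668·0.87062 + 0.332·0.85624 = 0.8658 bits

H(X,Y) = -Σ_{x,y} P(x,y) log₂ P(x,y). Per-cell terms -P(x,y)·log₂P(x,y):
  X=0: 0.26856, 0.22461, 0.47724
  X=1: 0.27094, 0.50324, 0.03822
Sum of the 6 terms: H(X,Y) = 1.7828 bits

Chain rule check:
  H(X) + H(Y|X) = 0.9170 + 0.8658 = 1.7828 bits
  H(X,Y) = 1.7828 bits
✓ Chain rule verified.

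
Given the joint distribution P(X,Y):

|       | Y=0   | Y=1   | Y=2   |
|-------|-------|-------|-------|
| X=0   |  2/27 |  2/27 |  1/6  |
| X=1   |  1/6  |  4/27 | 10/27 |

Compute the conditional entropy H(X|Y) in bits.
0.8983 bits

H(X|Y) = H(X,Y) - H(Y)

H(X,Y) = -Σ_{x,y} P(x,y) log₂ P(x,y). Per-cell terms -P(x,y)·log₂P(x,y):
  X=0: 0.27814, 0.27814, 0.43083
  X=1: 0.43083, 0.40813, 0.53073
Sum of the 6 terms: H(X,Y) = 2.3568 bits

Marginal of Y (column sums):
  P(Y=0) = 2/27 + 1/6 = 13/54
  P(Y=1) = 2/27 + 4/27 = 2/9
  P(Y=2) = 1/6 + 10/27 = 29/54
H(Y) = -[(13/54)·log₂(13/54) + (2/9)·log₂(2/9) + (29/54)·log₂(29/54)]
  = 0.49459 + 0.48221 + 0.48167 = 1.4585 bits

H(X|Y) = H(X,Y) - H(Y) = 2.3568 - 1.4585 = 0.8983 bits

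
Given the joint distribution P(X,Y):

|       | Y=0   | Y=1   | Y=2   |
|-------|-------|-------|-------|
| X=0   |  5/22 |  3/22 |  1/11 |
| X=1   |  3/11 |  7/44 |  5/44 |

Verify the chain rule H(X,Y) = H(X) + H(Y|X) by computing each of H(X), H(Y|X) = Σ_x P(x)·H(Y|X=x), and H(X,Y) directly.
H(X) = 0.9940 bits, H(Y|X) = 1.4879 bits, H(X,Y) = 2.4819 bits

Marginal of X (row sums):
  P(X=0) = 5/22 + 3/22 + 1/11 = 5/11
  P(X=1) = 3/11 + 7/44 + 5/44 = 6/11
H(X) = -[(5/11)·log₂(5/11) + (6/11)·log₂(6/11)]
  = 0.5170 + 0.4770 = 0.9940 bits

H(Y|X) = Σ_x P(x)·H(Y|X=x):
  X=0: P(X=0) = 5/11, P(Y|X=0) = (1/2, 3/10, 1/5) → H(Y|X=0) = 1.4855
  X=1: P(X=1) = 6/11, P(Y|X=1) = (1/2, 7/24, 5/24) → H(Y|X=1) = 1.4899
H(Y|X) = (5/11)·1.4855 + (6/11)·1.4899 = 1.4879 bits

H(X,Y) = -Σ_{x,y} P(x,y) log₂ P(x,y). Per-cell terms -P(x,y)·log₂P(x,y):
  X=0: 0.4858, 0.3920, 0.3145
  X=1: 0.5112, 0.4219, 0.3565
Sum of the 6 terms: H(X,Y) = 2.4819 bits

Chain rule check:
  H(X) + H(Y|X) = 0.9940 + 1.4879 = 2.4819 bits
  H(X,Y) = 2.4819 bits
✓ Chain rule verified.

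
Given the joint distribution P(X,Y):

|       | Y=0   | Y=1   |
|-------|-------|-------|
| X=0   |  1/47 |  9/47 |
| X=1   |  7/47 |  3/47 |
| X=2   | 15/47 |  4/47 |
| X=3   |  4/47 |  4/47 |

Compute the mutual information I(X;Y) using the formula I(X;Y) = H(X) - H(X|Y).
0.2263 bits

I(X;Y) = H(X) - H(X|Y)

Marginal of X (row sums):
  P(X=0) = 1/47 + 9/47 = 10/47
  P(X=1) = 7/47 + 3/47 = 10/47
  P(X=2) = 15/47 + 4/47 = 19/47
  P(X=3) = 4/47 + 4/47 = 8/47
H(X) = -[(10/47)·log₂(10/47) + (10/47)·log₂(10/47) + (19/47)·log₂(19/47) + (8/47)·log₂(8/47)]
  = 0.475034 + 0.475034 + 0.528225 + 0.434824 = 1.91312 bits

Marginal of Y (column sums):
  P(Y=0) = 1/47 + 7/47 + 15/47 + 4/47 = 27/47
  P(Y=1) = 9/47 + 3/47 + 4/47 + 4/47 = 20/47
H(X|Y) = Σ_y P(y)·H(X|Y=y):
  Y=0: P(Y=0) = 27/47, P(X|Y=0) = (1/27, 7/27, 5/9, 4/27) → H(X|Y=0) = 1.560264
  Y=1: P(Y=1) = 20/47, P(X|Y=1) = (9/20, 3/20, 1/5, 1/5) → H(X|Y=1) = 1.857717
H(X|Y) = (27/47)·1.560264 + (20/47)·1.857717 = 1.68684 bits

I(X;Y) = H(X) - H(X|Y) = 1.91312 - 1.68684 = 0.2263 bits

Cross-check via I(X;Y) = H(X) + H(Y) - H(X,Y): computing H(Y) from the column sums and H(X,Y) from the 8 cells in the same way gives H(Y) = 0.98394 bits and H(X,Y) = 2.67078 bits, so
I(X;Y) = 1.91312 + 0.98394 - 2.67078 = 0.2263 bits ✓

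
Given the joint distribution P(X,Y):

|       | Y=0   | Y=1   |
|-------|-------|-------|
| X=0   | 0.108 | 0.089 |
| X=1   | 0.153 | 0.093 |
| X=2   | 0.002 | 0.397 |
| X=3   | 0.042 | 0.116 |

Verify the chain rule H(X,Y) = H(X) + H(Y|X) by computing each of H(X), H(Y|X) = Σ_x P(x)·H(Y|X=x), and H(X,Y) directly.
H(X) = 1.9089 bits, H(Y|X) = 0.5812 bits, H(X,Y) = 2.4901 bits

Marginal of X (row sums):
  P(X=0) = 0.108 + 0.089 = 0.197
  P(X=1) = 0.153 + 0.093 = 0.246
  P(X=2) = 0.002 + 0.397 = 0.399
  P(X=3) = 0.042 + 0.116 = 0.158
H(X) = -[0.197·log₂(0.197) + 0.246·log₂(0.246) + 0.399·log₂(0.399) + 0.158·log₂(0.158)]
  = 0.4617 + 0.4977 + 0.5289 + 0.4206 = 1.9089 bits

H(Y|X) = Σ_x P(x)·H(Y|X=x):
  X=0: P(X=0) = 0.197, P(Y|X=0) = (108/197, 89/197) → H(Y|X=0) = 0.9933
  X=1: P(X=1) = 0.246, P(Y|X=1) = (51/82, 31/82) → H(Y|X=1) = 0.9567
  X=2: P(X=2) = 0.399, P(Y|X=2) = (2/399, 397/399) → H(Y|X=2) = 0.0455
  X=3: P(X=3) = 0.158, P(Y|X=3) = (21/79, 58/79) → H(Y|X=3) = 0.8354
H(Y|X) = 0.197·0.9933 + 0.246·0.9567 + 0.399·0.0455 + 0.158·0.8354 = 0.5812 bits

H(X,Y) = -Σ_{x,y} P(x,y) log₂ P(x,y). Per-cell terms -P(x,y)·log₂P(x,y):
  X=0: 0.3468, 0.3106
  X=1: 0.4144, 0.3187
  X=2: 0.0179, 0.5291
  X=3: 0.1921, 0.3605
Sum of the 8 terms: H(X,Y) = 2.4901 bits

Chain rule check:
  H(X) + H(Y|X) = 1.9089 + 0.5812 = 2.4901 bits
  H(X,Y) = 2.4901 bits
✓ Chain rule verified.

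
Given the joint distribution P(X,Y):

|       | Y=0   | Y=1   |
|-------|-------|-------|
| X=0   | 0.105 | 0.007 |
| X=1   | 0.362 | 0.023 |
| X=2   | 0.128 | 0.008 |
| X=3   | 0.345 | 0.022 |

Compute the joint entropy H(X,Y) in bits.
2.1335 bits

H(X,Y) = -Σ_{x,y} P(x,y) log₂ P(x,y). Per-cell terms -P(x,y)·log₂P(x,y):
  X=0: 0.3414, 0.0501
  X=1: 0.5307, 0.1252
  X=2: 0.3796, 0.0557
  X=3: 0.5297, 0.1211
Sum of the 8 terms: H(X,Y) = 2.1335 bits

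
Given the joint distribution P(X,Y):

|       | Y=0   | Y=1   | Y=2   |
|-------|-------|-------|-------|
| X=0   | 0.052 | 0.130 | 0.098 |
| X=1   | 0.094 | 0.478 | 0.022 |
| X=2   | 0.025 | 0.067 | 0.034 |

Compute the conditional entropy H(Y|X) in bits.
1.1067 bits

H(Y|X) = H(X,Y) - H(X)

H(X,Y) = -Σ_{x,y} P(x,y) log₂ P(x,y). Per-cell terms -P(x,y)·log₂P(x,y):
  X=0: 0.22180, 0.38264, 0.32841
  X=1: 0.32065, 0.50903, 0.12114
  X=2: 0.13305, 0.26128, 0.16586
Sum of the 9 terms: H(X,Y) = 2.44386 bits

Marginal of X (row sums):
  P(X=0) = 0.052 + 0.130 + 0.098 = 0.280
  P(X=1) = 0.094 + 0.478 + 0.022 = 0.594
  P(X=2) = 0.025 + 0.067 + 0.034 = 0.126
H(X) = -[0.280·log₂(0.280) + 0.594·log₂(0.594) + 0.126·log₂(0.126)]
  = 0.51422 + 0.44637 + 0.37655 = 1.33714 bits

H(Y|X) = H(X,Y) - H(X) = 2.44386 - 1.33714 = 1.1067 bits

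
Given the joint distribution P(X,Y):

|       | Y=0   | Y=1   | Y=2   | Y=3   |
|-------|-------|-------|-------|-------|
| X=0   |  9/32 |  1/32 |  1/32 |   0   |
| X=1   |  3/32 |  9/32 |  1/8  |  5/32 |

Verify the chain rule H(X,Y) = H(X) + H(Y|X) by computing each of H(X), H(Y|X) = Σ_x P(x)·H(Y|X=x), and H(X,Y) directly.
H(X) = 0.9284 bits, H(Y|X) = 1.5272 bits, H(X,Y) = 2.4555 bits

Marginal of X (row sums):
  P(X=0) = 9/32 + 1/32 + 1/32 + 0 = 11/32
  P(X=1) = 3/32 + 9/32 + 1/8 + 5/32 = 21/32
H(X) = -[(11/32)·log₂(11/32) + (21/32)·log₂(21/32)]
  = 0.52957 + 0.39879 = 0.9284 bits

H(Y|X) = Σ_x P(x)·H(Y|X=x):
  X=0: P(X=0) = 11/32, P(Y|X=0) = (9/11, 1/11, 1/11, 0) → H(Y|X=0) = 0.86586
  X=1: P(X=1) = 21/32, P(Y|X=1) = (1/7, 3/7, 4/21, 5/21) → H(Y|X=1) = 1.87356
H(Y|X) = (11/32)·0.86586 + (21/32)·1.87356 = 1.5272 bits

H(X,Y) = -Σ_{x,y} P(x,y) log₂ P(x,y). Per-cell terms -P(x,y)·log₂P(x,y):
  X=0: 0.51471, 0.15625, 0.15625, 0.00000
  X=1: 0.32016, 0.51471, 0.37500, 0.41845
  (cells with P = 0 contribute 0)
Sum of the 8 terms: H(X,Y) = 2.4555 bits

Chain rule check:
  H(X) + H(Y|X) = 0.9284 + 1.5272 = 2.4556 bits
  H(X,Y) = 2.4555 bits
✓ Chain rule verified (Δ = 0.0001 is 4-dp rounding noise: each of the three values was rounded independently).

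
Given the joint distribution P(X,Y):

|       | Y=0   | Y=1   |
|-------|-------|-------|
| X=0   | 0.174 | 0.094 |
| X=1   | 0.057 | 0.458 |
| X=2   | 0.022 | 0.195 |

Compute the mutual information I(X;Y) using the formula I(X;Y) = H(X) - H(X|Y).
0.2043 bits

I(X;Y) = H(X) - H(X|Y)

Marginal of X (row sums):
  P(X=0) = 0.174 + 0.094 = 0.268
  P(X=1) = 0.057 + 0.458 = 0.515
  P(X=2) = 0.022 + 0.195 = 0.217
H(X) = -[0.268·log₂(0.268) + 0.515·log₂(0.515) + 0.217·log₂(0.217)]
  = 0.50912 + 0.49304 + 0.47832 = 1.4805 bits

Marginal of Y (column sums):
  P(Y=0) = 0.174 + 0.057 + 0.022 = 0.253
  P(Y=1) = 0.094 + 0.458 + 0.195 = 0.747
H(X|Y) = Σ_y P(y)·H(X|Y=y):
  Y=0: P(Y=0) = 0.253, P(X|Y=0) = (174/253, 57/253, 2/23) → H(X|Y=0) = 1.16223
  Y=1: P(Y=1) = 0.747, P(X|Y=1) = (94/747, 458/747, 65/249) → H(X|Y=1) = 1.31482
H(X|Y) = 0.253·1.16223 + 0.747·1.31482 = 1.2762 bits

I(X;Y) = H(X) - H(X|Y) = 1.4805 - 1.2762 = 0.2043 bits

Cross-check via I(X;Y) = H(X) + H(Y) - H(X,Y): computing H(Y) from the column sums and H(X,Y) from the 6 cells in the same way gives H(Y) = 0.8160 bits and H(X,Y) = 2.0922 bits, so
I(X;Y) = 1.4805 + 0.8160 - 2.0922 = 0.2043 bits ✓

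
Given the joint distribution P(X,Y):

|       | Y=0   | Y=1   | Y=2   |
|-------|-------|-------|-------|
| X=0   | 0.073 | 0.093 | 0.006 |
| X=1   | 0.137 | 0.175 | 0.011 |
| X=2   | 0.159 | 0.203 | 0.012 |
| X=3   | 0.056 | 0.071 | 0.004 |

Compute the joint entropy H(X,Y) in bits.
3.0442 bits

H(X,Y) = -Σ_{x,y} P(x,y) log₂ P(x,y). Per-cell terms -P(x,y)·log₂P(x,y):
  X=0: 0.275645, 0.318676, 0.044285
  X=1: 0.392882, 0.440050, 0.071570
  X=2: 0.421811, 0.466991, 0.076570
  X=3: 0.232872, 0.270939, 0.031863
Sum of the 12 terms: H(X,Y) = 3.0442 bits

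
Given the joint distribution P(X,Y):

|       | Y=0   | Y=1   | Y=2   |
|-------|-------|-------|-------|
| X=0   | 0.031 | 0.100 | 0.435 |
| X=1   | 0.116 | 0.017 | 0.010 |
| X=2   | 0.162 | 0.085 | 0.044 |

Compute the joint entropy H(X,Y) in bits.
2.4628 bits

H(X,Y) = -Σ_{x,y} P(x,y) log₂ P(x,y). Per-cell terms -P(x,y)·log₂P(x,y):
  X=0: 0.1554, 0.3322, 0.5224
  X=1: 0.3605, 0.0999, 0.0664
  X=2: 0.4254, 0.3023, 0.1983
Sum of the 9 terms: H(X,Y) = 2.4628 bits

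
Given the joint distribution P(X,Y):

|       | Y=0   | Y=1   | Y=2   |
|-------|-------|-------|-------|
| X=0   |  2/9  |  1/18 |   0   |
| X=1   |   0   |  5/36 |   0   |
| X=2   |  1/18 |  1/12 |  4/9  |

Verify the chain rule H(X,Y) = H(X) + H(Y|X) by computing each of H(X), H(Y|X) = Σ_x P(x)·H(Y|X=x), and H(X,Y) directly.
H(X) = 1.3625 bits, H(Y|X) = 0.7973 bits, H(X,Y) = 2.1598 bits

Marginal of X (row sums):
  P(X=0) = 2/9 + 1/18 + 0 = 5/18
  P(X=1) = 0 + 5/36 + 0 = 5/36
  P(X=2) = 1/18 + 1/12 + 4/9 = 7/12
H(X) = -[(5/18)·log₂(5/18) + (5/36)·log₂(5/36) + (7/12)·log₂(7/12)]
  = 0.51333 + 0.39556 + 0.45360 = 1.3625 bits

H(Y|X) = Σ_x P(x)·H(Y|X=x):
  X=0: P(X=0) = 5/18, P(Y|X=0) = (4/5, 1/5, 0) → H(Y|X=0) = 0.72193
  X=1: P(X=1) = 5/36, P(Y|X=1) = (0, 1, 0) → H(Y|X=1) = 0.00000
  X=2: P(X=2) = 7/12, P(Y|X=2) = (2/21, 1/7, 16/21) → H(Y|X=2) = 1.02304
H(Y|X) = (5/18)·0.72193 + (5/36)·0.00000 + (7/12)·1.02304 = 0.7973 bits

H(X,Y) = -Σ_{x,y} P(x,y) log₂ P(x,y). Per-cell terms -P(x,y)·log₂P(x,y):
  X=0: 0.48221, 0.23166, 0.00000
  X=1: 0.00000, 0.39556, 0.00000
  X=2: 0.23166, 0.29875, 0.51997
  (cells with P = 0 contribute 0)
Sum of the 9 terms: H(X,Y) = 2.1598 bits

Chain rule check:
  H(X) + H(Y|X) = 1.3625 + 0.7973 = 2.1598 bits
  H(X,Y) = 2.1598 bits
✓ Chain rule verified.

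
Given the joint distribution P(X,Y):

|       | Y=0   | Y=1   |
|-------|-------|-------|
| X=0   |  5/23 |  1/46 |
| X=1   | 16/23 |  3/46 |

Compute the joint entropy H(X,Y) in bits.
1.2198 bits

H(X,Y) = -Σ_{x,y} P(x,y) log₂ P(x,y). Per-cell terms -P(x,y)·log₂P(x,y):
  X=0: 0.4786, 0.1201
  X=1: 0.3642, 0.2569
Sum of the 4 terms: H(X,Y) = 1.2198 bits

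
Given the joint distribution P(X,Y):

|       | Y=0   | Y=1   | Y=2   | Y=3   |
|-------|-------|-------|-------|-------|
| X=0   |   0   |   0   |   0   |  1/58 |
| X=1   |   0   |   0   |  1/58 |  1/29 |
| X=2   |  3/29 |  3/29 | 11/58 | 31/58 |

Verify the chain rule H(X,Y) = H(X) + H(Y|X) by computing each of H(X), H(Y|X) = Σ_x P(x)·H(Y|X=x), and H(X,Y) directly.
H(X) = 0.4180 bits, H(Y|X) = 1.5666 bits, H(X,Y) = 1.9846 bits

Marginal of X (row sums):
  P(X=0) = 0 + 0 + 0 + 1/58 = 1/58
  P(X=1) = 0 + 0 + 1/58 + 1/29 = 3/58
  P(X=2) = 3/29 + 3/29 + 11/58 + 31/58 = 27/29
H(X) = -[(1/58)·log₂(1/58) + (3/58)·log₂(3/58) + (27/29)·log₂(27/29)]
  = 0.101000 + 0.221018 + 0.095984 = 0.4180 bits

H(Y|X) = Σ_x P(x)·H(Y|X=x):
  X=0: P(X=0) = 1/58, P(Y|X=0) = (0, 0, 0, 1) → H(Y|X=0) = 0.000000
  X=1: P(X=1) = 3/58, P(Y|X=1) = (0, 0, 1/3, 2/3) → H(Y|X=1) = 0.918296
  X=2: P(X=2) = 27/29, P(Y|X=2) = (1/9, 1/9, 11/54, 31/54) → H(Y|X=2) = 1.631677
H(Y|X) = (1/58)·0.000000 + (3/58)·0.918296 + (27/29)·1.631677 = 1.5666 bits

H(X,Y) = -Σ_{x,y} P(x,y) log₂ P(x,y). Per-cell terms -P(x,y)·log₂P(x,y):
  X=0: 0.000000, 0.000000, 0.000000, 0.101000
  X=1: 0.000000, 0.000000, 0.101000, 0.167517
  X=2: 0.338588, 0.338588, 0.454897, 0.483057
  (cells with P = 0 contribute 0)
Sum of the 12 terms: H(X,Y) = 1.9846 bits

Chain rule check:
  H(X) + H(Y|X) = 0.4180 + 1.5666 = 1.9846 bits
  H(X,Y) = 1.9846 bits
✓ Chain rule verified.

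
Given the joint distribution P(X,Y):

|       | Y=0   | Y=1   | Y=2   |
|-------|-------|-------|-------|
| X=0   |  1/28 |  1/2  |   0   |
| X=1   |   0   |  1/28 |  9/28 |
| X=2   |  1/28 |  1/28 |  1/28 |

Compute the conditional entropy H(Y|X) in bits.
0.5266 bits

H(Y|X) = H(X,Y) - H(X)

H(X,Y) = -Σ_{x,y} P(x,y) log₂ P(x,y). Per-cell terms -P(x,y)·log₂P(x,y):
  X=0: 0.1717, 0.5000, 0.0000
  X=1: 0.0000, 0.1717, 0.5263
  X=2: 0.1717, 0.1717, 0.1717
  (cells with P = 0 contribute 0)
Sum of the 9 terms: H(X,Y) = 1.8848 bits

Marginal of X (row sums):
  P(X=0) = 1/28 + 1/2 + 0 = 15/28
  P(X=1) = 0 + 1/28 + 9/28 = 5/14
  P(X=2) = 1/28 + 1/28 + 1/28 = 3/28
H(X) = -[(15/28)·log₂(15/28) + (5/14)·log₂(5/14) + (3/28)·log₂(3/28)]
  = 0.4824 + 0.5305 + 0.3453 = 1.3582 bits

H(Y|X) = H(X,Y) - H(X) = 1.8848 - 1.3582 = 0.5266 bits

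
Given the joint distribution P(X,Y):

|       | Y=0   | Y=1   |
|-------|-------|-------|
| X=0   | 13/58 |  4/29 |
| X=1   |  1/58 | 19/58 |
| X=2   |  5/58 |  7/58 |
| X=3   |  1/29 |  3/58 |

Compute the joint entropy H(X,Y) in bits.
2.5678 bits

H(X,Y) = -Σ_{x,y} P(x,y) log₂ P(x,y). Per-cell terms -P(x,y)·log₂P(x,y):
  X=0: 0.48359, 0.39420
  X=1: 0.10100, 0.52743
  X=2: 0.30483, 0.36818
  X=3: 0.16752, 0.22102
Sum of the 8 terms: H(X,Y) = 2.5678 bits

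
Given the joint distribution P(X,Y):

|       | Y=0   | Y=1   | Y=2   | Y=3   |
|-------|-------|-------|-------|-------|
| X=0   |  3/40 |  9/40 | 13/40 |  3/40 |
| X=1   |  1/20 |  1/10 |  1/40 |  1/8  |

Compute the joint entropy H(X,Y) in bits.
2.6281 bits

H(X,Y) = -Σ_{x,y} P(x,y) log₂ P(x,y). Per-cell terms -P(x,y)·log₂P(x,y):
  X=0: 0.2803, 0.4842, 0.5270, 0.2803
  X=1: 0.2161, 0.3322, 0.1330, 0.3750
Sum of the 8 terms: H(X,Y) = 2.6281 bits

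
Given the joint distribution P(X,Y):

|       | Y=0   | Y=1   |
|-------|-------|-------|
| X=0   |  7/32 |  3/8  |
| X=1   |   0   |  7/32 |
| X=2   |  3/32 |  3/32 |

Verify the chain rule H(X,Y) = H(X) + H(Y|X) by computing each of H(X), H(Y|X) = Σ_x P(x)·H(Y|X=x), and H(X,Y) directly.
H(X) = 1.3790 bits, H(Y|X) = 0.7512 bits, H(X,Y) = 2.1302 bits

Marginal of X (row sums):
  P(X=0) = 7/32 + 3/8 = 19/32
  P(X=1) = 0 + 7/32 = 7/32
  P(X=2) = 3/32 + 3/32 = 3/16
H(X) = -[(19/32)·log₂(19/32) + (7/32)·log₂(7/32) + (3/16)·log₂(3/16)]
  = 0.44654 + 0.47964 + 0.45282 = 1.3790 bits

H(Y|X) = Σ_x P(x)·H(Y|X=x):
  X=0: P(X=0) = 19/32, P(Y|X=0) = (7/19, 12/19) → H(Y|X=0) = 0.94945
  X=1: P(X=1) = 7/32, P(Y|X=1) = (0, 1) → H(Y|X=1) = 0.00000
  X=2: P(X=2) = 3/16, P(Y|X=2) = (1/2, 1/2) → H(Y|X=2) = 1.00000
H(Y|X) = (19/32)·0.94945 + (7/32)·0.00000 + (3/16)·1.00000 = 0.7512 bits

H(X,Y) = -Σ_{x,y} P(x,y) log₂ P(x,y). Per-cell terms -P(x,y)·log₂P(x,y):
  X=0: 0.47964, 0.53064
  X=1: 0.00000, 0.47964
  X=2: 0.32016, 0.32016
  (cells with P = 0 contribute 0)
Sum of the 6 terms: H(X,Y) = 2.1302 bits

Chain rule check:
  H(X) + H(Y|X) = 1.3790 + 0.7512 = 2.1302 bits
  H(X,Y) = 2.1302 bits
✓ Chain rule verified.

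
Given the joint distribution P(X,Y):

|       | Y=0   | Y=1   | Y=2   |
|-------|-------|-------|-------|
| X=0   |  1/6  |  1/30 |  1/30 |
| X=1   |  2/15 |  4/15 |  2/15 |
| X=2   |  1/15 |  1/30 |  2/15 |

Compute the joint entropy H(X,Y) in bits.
2.8532 bits

H(X,Y) = -Σ_{x,y} P(x,y) log₂ P(x,y). Per-cell terms -P(x,y)·log₂P(x,y):
  X=0: 0.43083, 0.16356, 0.16356
  X=1: 0.38759, 0.50850, 0.38759
  X=2: 0.26046, 0.16356, 0.38759
Sum of the 9 terms: H(X,Y) = 2.8532 bits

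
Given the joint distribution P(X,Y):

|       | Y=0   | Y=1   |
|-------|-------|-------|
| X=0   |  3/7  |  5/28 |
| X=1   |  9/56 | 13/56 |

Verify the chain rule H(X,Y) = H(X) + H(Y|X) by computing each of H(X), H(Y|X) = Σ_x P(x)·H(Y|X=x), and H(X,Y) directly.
H(X) = 0.9666 bits, H(Y|X) = 0.9141 bits, H(X,Y) = 1.8807 bits

Marginal of X (row sums):
  P(X=0) = 3/7 + 5/28 = 17/28
  P(X=1) = 9/56 + 13/56 = 11/28
H(X) = -[(17/28)·log₂(17/28) + (11/28)·log₂(11/28)]
  = 0.4371 + 0.5295 = 0.9666 bits

H(Y|X) = Σ_x P(x)·H(Y|X=x):
  X=0: P(X=0) = 17/28, P(Y|X=0) = (12/17, 5/17) → H(Y|X=0) = 0.8740
  X=1: P(X=1) = 11/28, P(Y|X=1) = (9/22, 13/22) → H(Y|X=1) = 0.9760
H(Y|X) = (17/28)·0.8740 + (11/28)·0.9760 = 0.9141 bits

H(X,Y) = -Σ_{x,y} P(x,y) log₂ P(x,y). Per-cell terms -P(x,y)·log₂P(x,y):
  X=0: 0.5239, 0.4438
  X=1: 0.4239, 0.4891
Sum of the 4 terms: H(X,Y) = 1.8807 bits

Chain rule check:
  H(X) + H(Y|X) = 0.9666 + 0.9141 = 1.8807 bits
  H(X,Y) = 1.8807 bits
✓ Chain rule verified.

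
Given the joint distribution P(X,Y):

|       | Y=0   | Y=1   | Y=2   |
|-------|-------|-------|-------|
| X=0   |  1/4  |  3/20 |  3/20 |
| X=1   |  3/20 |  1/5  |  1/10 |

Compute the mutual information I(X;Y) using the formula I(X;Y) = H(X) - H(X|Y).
0.0234 bits

I(X;Y) = H(X) - H(X|Y)

Marginal of X (row sums):
  P(X=0) = 1/4 + 3/20 + 3/20 = 11/20
  P(X=1) = 3/20 + 1/5 + 1/10 = 9/20
H(X) = -[(11/20)·log₂(11/20) + (9/20)·log₂(9/20)]
  = 0.47437 + 0.51840 = 0.99277 bits

Marginal of Y (column sums):
  P(Y=0) = 1/4 + 3/20 = 2/5
  P(Y=1) = 3/20 + 1/5 = 7/20
  P(Y=2) = 3/20 + 1/10 = 1/4
H(X|Y) = Σ_y P(y)·H(X|Y=y):
  Y=0: P(Y=0) = 2/5, P(X|Y=0) = (5/8, 3/8) → H(X|Y=0) = 0.95443
  Y=1: P(Y=1) = 7/20, P(X|Y=1) = (3/7, 4/7) → H(X|Y=1) = 0.98523
  Y=2: P(Y=2) = 1/4, P(X|Y=2) = (3/5, 2/5) → H(X|Y=2) = 0.97095
H(X|Y) = (2/5)·0.95443 + (7/20)·0.98523 + (1/4)·0.97095 = 0.96934 bits

I(X;Y) = H(X) - H(X|Y) = 0.99277 - 0.96934 = 0.0234 bits

Cross-check via I(X;Y) = H(X) + H(Y) - H(X,Y): computing H(Y) from the column sums and H(X,Y) from the 6 cells in the same way gives H(Y) = 1.55887 bits and H(X,Y) = 2.52821 bits, so
I(X;Y) = 0.99277 + 1.55887 - 2.52821 = 0.0234 bits ✓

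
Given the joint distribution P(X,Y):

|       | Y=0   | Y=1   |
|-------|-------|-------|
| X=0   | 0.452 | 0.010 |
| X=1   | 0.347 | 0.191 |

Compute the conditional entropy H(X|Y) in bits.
0.8464 bits

H(X|Y) = H(X,Y) - H(Y)

H(X,Y) = -Σ_{x,y} P(x,y) log₂ P(x,y). Per-cell terms -P(x,y)·log₂P(x,y):
  X=0: 0.51781, 0.06644
  X=1: 0.52987, 0.45618
Sum of the 4 terms: H(X,Y) = 1.5703 bits

Marginal of Y (column sums):
  P(Y=0) = 0.452 + 0.347 = 0.799
  P(Y=1) = 0.010 + 0.191 = 0.201
H(Y) = -[0.799·log₂(0.799) + 0.201·log₂(0.201)]
  = 0.25866 + 0.46526 = 0.7239 bits

H(X|Y) = H(X,Y) - H(Y) = 1.5703 - 0.7239 = 0.8464 bits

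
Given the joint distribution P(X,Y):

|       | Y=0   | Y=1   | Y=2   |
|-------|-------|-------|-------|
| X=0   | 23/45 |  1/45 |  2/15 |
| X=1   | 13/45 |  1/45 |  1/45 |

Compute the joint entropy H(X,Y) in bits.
1.7661 bits

H(X,Y) = -Σ_{x,y} P(x,y) log₂ P(x,y). Per-cell terms -P(x,y)·log₂P(x,y):
  X=0: 0.49490, 0.12204, 0.38759
  X=1: 0.51752, 0.12204, 0.12204
Sum of the 6 terms: H(X,Y) = 1.7661 bits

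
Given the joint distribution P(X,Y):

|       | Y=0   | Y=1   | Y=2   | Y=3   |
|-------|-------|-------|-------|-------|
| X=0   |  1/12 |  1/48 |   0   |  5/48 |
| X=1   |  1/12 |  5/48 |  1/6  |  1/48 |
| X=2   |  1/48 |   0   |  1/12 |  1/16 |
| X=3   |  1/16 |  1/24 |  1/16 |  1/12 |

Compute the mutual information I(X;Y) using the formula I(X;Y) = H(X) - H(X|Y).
0.3028 bits

I(X;Y) = H(X) - H(X|Y)

Marginal of X (row sums):
  P(X=0) = 1/12 + 1/48 + 0 + 5/48 = 5/24
  P(X=1) = 1/12 + 5/48 + 1/6 + 1/48 = 3/8
  P(X=2) = 1/48 + 0 + 1/12 + 1/16 = 1/6
  P(X=3) = 1/16 + 1/24 + 1/16 + 1/12 = 1/4
H(X) = -[(5/24)·log₂(5/24) + (3/8)·log₂(3/8) + (1/6)·log₂(1/6) + (1/4)·log₂(1/4)]
  = 0.4715 + 0.5306 + 0.4308 + 0.5000 = 1.9329 bits

Marginal of Y (column sums):
  P(Y=0) = 1/12 + 1/12 + 1/48 + 1/16 = 1/4
  P(Y=1) = 1/48 + 5/48 + 0 + 1/24 = 1/6
  P(Y=2) = 0 + 1/6 + 1/12 + 1/16 = 5/16
  P(Y=3) = 5/48 + 1/48 + 1/16 + 1/12 = 13/48
H(X|Y) = Σ_y P(y)·H(X|Y=y):
  Y=0: P(Y=0) = 1/4, P(X|Y=0) = (1/3, 1/3, 1/12, 1/4) → H(X|Y=0) = 1.8554
  Y=1: P(Y=1) = 1/6, P(X|Y=1) = (1/8, 5/8, 0, 1/4) → H(X|Y=1) = 1.2988
  Y=2: P(Y=2) = 5/16, P(X|Y=2) = (0, 8/15, 4/15, 1/5) → H(X|Y=2) = 1.4566
  Y=3: P(Y=3) = 13/48, P(X|Y=3) = (5/13, 1/13, 3/13, 4/13) → H(X|Y=3) = 1.8262
H(X|Y) = (1/4)·1.8554 + (1/6)·1.2988 + (5/16)·1.4566 + (13/48)·1.8262 = 1.6301 bits

I(X;Y) = H(X) - H(X|Y) = 1.9329 - 1.6301 = 0.3028 bits

Cross-check via I(X;Y) = H(X) + H(Y) - H(X,Y): computing H(Y) from the column sums and H(X,Y) from the 16 cells in the same way gives H(Y) = 1.9656 bits and H(X,Y) = 3.5957 bits, so
I(X;Y) = 1.9329 + 1.9656 - 3.5957 = 0.3028 bits ✓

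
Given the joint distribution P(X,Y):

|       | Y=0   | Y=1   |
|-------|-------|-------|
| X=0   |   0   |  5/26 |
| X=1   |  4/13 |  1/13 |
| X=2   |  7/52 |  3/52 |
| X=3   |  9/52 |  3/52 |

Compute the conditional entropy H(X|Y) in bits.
1.6063 bits

H(X|Y) = H(X,Y) - H(Y)

H(X,Y) = -Σ_{x,y} P(x,y) log₂ P(x,y). Per-cell terms -P(x,y)·log₂P(x,y):
  X=0: 0.000000, 0.457406
  X=1: 0.523212, 0.284649
  X=2: 0.389454, 0.237431
  X=3: 0.437974, 0.237431
  (cells with P = 0 contribute 0)
Sum of the 8 terms: H(X,Y) = 2.56756 bits

Marginal of Y (column sums):
  P(Y=0) = 0 + 4/13 + 7/52 + 9/52 = 8/13
  P(Y=1) = 5/26 + 1/13 + 3/52 + 3/52 = 5/13
H(Y) = -[(8/13)·log₂(8/13) + (5/13)·log₂(5/13)]
  = 0.431040 + 0.530197 = 0.96124 bits

H(X|Y) = H(X,Y) - H(Y) = 2.56756 - 0.96124 = 1.6063 bits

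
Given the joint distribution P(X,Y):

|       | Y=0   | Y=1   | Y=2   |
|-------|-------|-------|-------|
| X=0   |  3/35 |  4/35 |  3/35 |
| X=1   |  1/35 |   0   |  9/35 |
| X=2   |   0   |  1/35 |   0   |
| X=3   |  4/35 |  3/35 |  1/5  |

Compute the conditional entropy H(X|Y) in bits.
1.4361 bits

H(X|Y) = H(X,Y) - H(Y)

H(X,Y) = -Σ_{x,y} P(x,y) log₂ P(x,y). Per-cell terms -P(x,y)·log₂P(x,y):
  X=0: 0.303799, 0.357632, 0.303799
  X=1: 0.146551, 0.000000, 0.503835
  X=2: 0.000000, 0.146551, 0.000000
  X=3: 0.357632, 0.303799, 0.464386
  (cells with P = 0 contribute 0)
Sum of the 12 terms: H(X,Y) = 2.88798 bits

Marginal of Y (column sums):
  P(Y=0) = 3/35 + 1/35 + 0 + 4/35 = 8/35
  P(Y=1) = 4/35 + 0 + 1/35 + 3/35 = 8/35
  P(Y=2) = 3/35 + 9/35 + 0 + 1/5 = 19/35
H(Y) = -[(8/35)·log₂(8/35) + (8/35)·log₂(8/35) + (19/35)·log₂(19/35)]
  = 0.486693 + 0.486693 + 0.478450 = 1.45184 bits

H(X|Y) = H(X,Y) - H(Y) = 2.88798 - 1.45184 = 1.4361 bits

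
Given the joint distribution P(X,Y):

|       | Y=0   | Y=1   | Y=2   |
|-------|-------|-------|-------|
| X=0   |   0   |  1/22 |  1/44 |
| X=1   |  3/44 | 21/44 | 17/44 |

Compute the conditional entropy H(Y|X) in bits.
1.2712 bits

H(Y|X) = H(X,Y) - H(X)

H(X,Y) = -Σ_{x,y} P(x,y) log₂ P(x,y). Per-cell terms -P(x,y)·log₂P(x,y):
  X=0: 0.00000, 0.20270, 0.12408
  X=1: 0.26417, 0.50930, 0.53008
  (cells with P = 0 contribute 0)
Sum of the 6 terms: H(X,Y) = 1.6303 bits

Marginal of X (row sums):
  P(X=0) = 0 + 1/22 + 1/44 = 3/44
  P(X=1) = 3/44 + 21/44 + 17/44 = 41/44
H(X) = -[(3/44)·log₂(3/44) + (41/44)·log₂(41/44)]
  = 0.26417 + 0.09493 = 0.3591 bits

H(Y|X) = H(X,Y) - H(X) = 1.6303 - 0.3591 = 1.2712 bits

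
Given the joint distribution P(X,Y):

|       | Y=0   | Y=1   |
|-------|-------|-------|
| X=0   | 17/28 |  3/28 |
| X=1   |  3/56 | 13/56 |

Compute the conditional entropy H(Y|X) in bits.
0.6345 bits

H(Y|X) = H(X,Y) - H(X)

H(X,Y) = -Σ_{x,y} P(x,y) log₂ P(x,y). Per-cell terms -P(x,y)·log₂P(x,y):
  X=0: 0.437077, 0.345256
  X=1: 0.226200, 0.489105
Sum of the 4 terms: H(X,Y) = 1.49764 bits

Marginal of X (row sums):
  P(X=0) = 17/28 + 3/28 = 5/7
  P(X=1) = 3/56 + 13/56 = 2/7
H(X) = -[(5/7)·log₂(5/7) + (2/7)·log₂(2/7)]
  = 0.346733 + 0.516387 = 0.86312 bits

H(Y|X) = H(X,Y) - H(X) = 1.49764 - 0.86312 = 0.6345 bits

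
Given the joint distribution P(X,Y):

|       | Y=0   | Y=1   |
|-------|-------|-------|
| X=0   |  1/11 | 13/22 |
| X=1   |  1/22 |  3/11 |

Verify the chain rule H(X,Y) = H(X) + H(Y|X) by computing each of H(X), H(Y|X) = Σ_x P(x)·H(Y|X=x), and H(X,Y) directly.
H(X) = 0.9024 bits, H(Y|X) = 0.5745 bits, H(X,Y) = 1.4769 bits

Marginal of X (row sums):
  P(X=0) = 1/11 + 13/22 = 15/22
  P(X=1) = 1/22 + 3/11 = 7/22
H(X) = -[(15/22)·log₂(15/22) + (7/22)·log₂(7/22)]
  = 0.3767 + 0.5257 = 0.9024 bits

H(Y|X) = Σ_x P(x)·H(Y|X=x):
  X=0: P(X=0) = 15/22, P(Y|X=0) = (2/15, 13/15) → H(Y|X=0) = 0.5665
  X=1: P(X=1) = 7/22, P(Y|X=1) = (1/7, 6/7) → H(Y|X=1) = 0.5917
H(Y|X) = (15/22)·0.5665 + (7/22)·0.5917 = 0.5745 bits

H(X,Y) = -Σ_{x,y} P(x,y) log₂ P(x,y). Per-cell terms -P(x,y)·log₂P(x,y):
  X=0: 0.3145, 0.4485
  X=1: 0.2027, 0.5112
Sum of the 4 terms: H(X,Y) = 1.4769 bits

Chain rule check:
  H(X) + H(Y|X) = 0.9024 + 0.5745 = 1.4769 bits
  H(X,Y) = 1.4769 bits
✓ Chain rule verified.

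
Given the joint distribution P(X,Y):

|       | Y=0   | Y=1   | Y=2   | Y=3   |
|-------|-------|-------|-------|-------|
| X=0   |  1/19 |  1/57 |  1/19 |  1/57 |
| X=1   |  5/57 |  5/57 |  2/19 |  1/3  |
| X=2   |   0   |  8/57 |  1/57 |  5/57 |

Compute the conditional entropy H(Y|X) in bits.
1.6188 bits

H(Y|X) = H(X,Y) - H(X)

H(X,Y) = -Σ_{x,y} P(x,y) log₂ P(x,y). Per-cell terms -P(x,y)·log₂P(x,y):
  X=0: 0.2236, 0.1023, 0.2236, 0.1023
  X=1: 0.3080, 0.3080, 0.3419, 0.5283
  X=2: 0.0000, 0.3976, 0.1023, 0.3080
  (cells with P = 0 contribute 0)
Sum of the 12 terms: H(X,Y) = 2.9459 bits

Marginal of X (row sums):
  P(X=0) = 1/19 + 1/57 + 1/19 + 1/57 = 8/57
  P(X=1) = 5/57 + 5/57 + 2/19 + 1/3 = 35/57
  P(X=2) = 0 + 8/57 + 1/57 + 5/57 = 14/57
H(X) = -[(8/57)·log₂(8/57) + (35/57)·log₂(35/57) + (14/57)·log₂(14/57)]
  = 0.3976 + 0.4320 + 0.4975 = 1.3271 bits

H(Y|X) = H(X,Y) - H(X) = 2.9459 - 1.3271 = 1.6188 bits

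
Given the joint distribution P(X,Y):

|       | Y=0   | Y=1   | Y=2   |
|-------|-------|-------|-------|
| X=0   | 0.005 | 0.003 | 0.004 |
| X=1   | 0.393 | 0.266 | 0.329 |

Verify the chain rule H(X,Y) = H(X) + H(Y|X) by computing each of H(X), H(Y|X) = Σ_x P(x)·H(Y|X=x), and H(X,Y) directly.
H(X) = 0.0938 bits, H(Y|X) = 1.5668 bits, H(X,Y) = 1.6606 bits

Marginal of X (row sums):
  P(X=0) = 0.005 + 0.003 + 0.004 = 0.012
  P(X=1) = 0.393 + 0.266 + 0.329 = 0.988
H(X) = -[0.012·log₂(0.012) + 0.988·log₂(0.988)]
  = 0.07657 + 0.01721 = 0.0938 bits

H(Y|X) = Σ_x P(x)·H(Y|X=x):
  X=0: P(X=0) = 0.012, P(Y|X=0) = (5/12, 1/4, 1/3) → H(Y|X=0) = 1.55459
  X=1: P(X=1) = 0.988, P(Y|X=1) = (393/988, 7/26, 329/988) → H(Y|X=1) = 1.56698
H(Y|X) = 0.012·1.55459 + 0.988·1.56698 = 1.5668 bits

H(X,Y) = -Σ_{x,y} P(x,y) log₂ P(x,y). Per-cell terms -P(x,y)·log₂P(x,y):
  X=0: 0.03822, 0.02514, 0.03186
  X=1: 0.52953, 0.50819, 0.52766
Sum of the 6 terms: H(X,Y) = 1.6606 bits

Chain rule check:
  H(X) + H(Y|X) = 0.0938 + 1.5668 = 1.6606 bits
  H(X,Y) = 1.6606 bits
✓ Chain rule verified.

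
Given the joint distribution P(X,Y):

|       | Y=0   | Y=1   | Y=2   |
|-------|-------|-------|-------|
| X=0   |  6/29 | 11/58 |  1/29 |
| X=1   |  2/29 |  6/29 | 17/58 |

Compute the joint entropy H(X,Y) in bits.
2.3480 bits

H(X,Y) = -Σ_{x,y} P(x,y) log₂ P(x,y). Per-cell terms -P(x,y)·log₂P(x,y):
  X=0: 0.4703, 0.4549, 0.1675
  X=1: 0.2661, 0.4703, 0.5189
Sum of the 6 terms: H(X,Y) = 2.3480 bits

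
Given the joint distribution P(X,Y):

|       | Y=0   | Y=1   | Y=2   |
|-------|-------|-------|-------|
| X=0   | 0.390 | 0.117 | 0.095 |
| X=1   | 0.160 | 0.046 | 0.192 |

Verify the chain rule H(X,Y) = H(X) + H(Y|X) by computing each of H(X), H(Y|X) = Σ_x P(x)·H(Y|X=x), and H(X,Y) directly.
H(X) = 0.9698 bits, H(Y|X) = 1.3293 bits, H(X,Y) = 2.2991 bits

Marginal of X (row sums):
  P(X=0) = 0.390 + 0.117 + 0.095 = 0.602
  P(X=1) = 0.160 + 0.046 + 0.192 = 0.398
H(X) = -[0.602·log₂(0.602) + 0.398·log₂(0.398)]
  = 0.440763 + 0.529006 = 0.9698 bits

H(Y|X) = Σ_x P(x)·H(Y|X=x):
  X=0: P(X=0) = 0.602, P(Y|X=0) = (195/301, 117/602, 95/602) → H(Y|X=0) = 1.285401
  X=1: P(X=1) = 0.398, P(Y|X=1) = (80/199, 23/199, 96/199) → H(Y|X=1) = 1.395657
H(Y|X) = 0.602·1.285401 + 0.398·1.395657 = 1.3293 bits

H(X,Y) = -Σ_{x,y} P(x,y) log₂ P(x,y). Per-cell terms -P(x,y)·log₂P(x,y):
  X=0: 0.529797, 0.362164, 0.322613
  X=1: 0.423017, 0.204342, 0.457118
Sum of the 6 terms: H(X,Y) = 2.2991 bits

Chain rule check:
  H(X) + H(Y|X) = 0.9698 + 1.3293 = 2.2991 bits
  H(X,Y) = 2.2991 bits
✓ Chain rule verified.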